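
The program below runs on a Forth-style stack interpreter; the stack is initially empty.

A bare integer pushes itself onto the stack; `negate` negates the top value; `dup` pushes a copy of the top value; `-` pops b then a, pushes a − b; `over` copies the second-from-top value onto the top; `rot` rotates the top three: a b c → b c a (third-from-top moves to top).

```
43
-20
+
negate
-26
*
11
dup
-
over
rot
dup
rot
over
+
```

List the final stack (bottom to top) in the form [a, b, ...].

[0, 598, 598, 1196]

43     -> 43
-20    -> 43 -20
+      -> 23
negate -> -23
-26    -> -23 -26
*      -> 598
11     -> 598 11
dup    -> 598 11 11
-      -> 598 0
over   -> 598 0 598
rot    -> 0 598 598
dup    -> 0 598 598 598
rot    -> 0 598 598 598
over   -> 0 598 598 598 598
+      -> 0 598 598 1196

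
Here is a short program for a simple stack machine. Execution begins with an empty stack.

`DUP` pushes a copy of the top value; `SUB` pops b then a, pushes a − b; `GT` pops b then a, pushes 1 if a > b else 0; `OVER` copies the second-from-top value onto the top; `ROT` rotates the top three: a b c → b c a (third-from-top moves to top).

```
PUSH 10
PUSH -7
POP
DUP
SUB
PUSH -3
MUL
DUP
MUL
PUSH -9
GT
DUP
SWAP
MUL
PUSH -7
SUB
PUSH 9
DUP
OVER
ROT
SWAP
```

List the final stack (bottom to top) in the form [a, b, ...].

PUSH 10 : 10
PUSH -7 : 10 -7
POP     : 10
DUP     : 10 10
SUB     : 0
PUSH -3 : 0 -3
MUL     : 0
DUP     : 0 0
MUL     : 0
PUSH -9 : 0 -9
GT      : 1
DUP     : 1 1
SWAP    : 1 1
MUL     : 1
PUSH -7 : 1 -7
SUB     : 8
PUSH 9  : 8 9
DUP     : 8 9 9
OVER    : 8 9 9 9
ROT     : 8 9 9 9
SWAP    : 8 9 9 9

[8, 9, 9, 9]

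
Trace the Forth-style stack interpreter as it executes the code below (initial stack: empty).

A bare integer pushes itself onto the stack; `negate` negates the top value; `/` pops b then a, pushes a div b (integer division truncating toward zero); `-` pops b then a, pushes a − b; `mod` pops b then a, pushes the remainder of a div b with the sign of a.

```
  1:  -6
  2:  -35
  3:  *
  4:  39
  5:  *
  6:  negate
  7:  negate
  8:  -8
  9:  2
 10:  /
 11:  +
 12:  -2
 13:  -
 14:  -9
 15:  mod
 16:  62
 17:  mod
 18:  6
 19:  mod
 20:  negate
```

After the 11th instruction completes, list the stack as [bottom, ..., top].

[8186]

-6      [-6]
-35     [-6, -35]
*       [210]
39      [210, 39]
*       [8190]
negate  [-8190]
negate  [8190]
-8      [8190, -8]
2       [8190, -8, 2]
/       [8190, -4]
+       [8186]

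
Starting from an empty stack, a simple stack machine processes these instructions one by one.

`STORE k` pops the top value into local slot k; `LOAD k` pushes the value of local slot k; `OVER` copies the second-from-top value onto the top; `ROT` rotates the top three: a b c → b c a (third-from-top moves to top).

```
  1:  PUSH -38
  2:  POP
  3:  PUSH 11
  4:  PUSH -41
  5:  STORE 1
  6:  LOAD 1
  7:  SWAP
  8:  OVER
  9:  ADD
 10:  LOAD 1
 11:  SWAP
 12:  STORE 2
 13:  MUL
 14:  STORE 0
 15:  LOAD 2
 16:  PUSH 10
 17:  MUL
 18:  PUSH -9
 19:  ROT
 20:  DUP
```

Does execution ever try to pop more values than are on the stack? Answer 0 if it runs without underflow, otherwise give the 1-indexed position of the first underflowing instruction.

PUSH -38 -> [-38]
POP      -> []
PUSH 11  -> [11]
PUSH -41 -> [11, -41]
STORE 1  -> [11]
LOAD 1   -> [11, -41]
SWAP     -> [-41, 11]
OVER     -> [-41, 11, -41]
ADD      -> [-41, -30]
LOAD 1   -> [-41, -30, -41]
SWAP     -> [-41, -41, -30]
STORE 2  -> [-41, -41]
MUL      -> [1681]
STORE 0  -> []
LOAD 2   -> [-30]
PUSH 10  -> [-30, 10]
MUL      -> [-300]
PUSH -9  -> [-300, -9]
ROT  — needs 3 operands, stack has 2 → underflow

19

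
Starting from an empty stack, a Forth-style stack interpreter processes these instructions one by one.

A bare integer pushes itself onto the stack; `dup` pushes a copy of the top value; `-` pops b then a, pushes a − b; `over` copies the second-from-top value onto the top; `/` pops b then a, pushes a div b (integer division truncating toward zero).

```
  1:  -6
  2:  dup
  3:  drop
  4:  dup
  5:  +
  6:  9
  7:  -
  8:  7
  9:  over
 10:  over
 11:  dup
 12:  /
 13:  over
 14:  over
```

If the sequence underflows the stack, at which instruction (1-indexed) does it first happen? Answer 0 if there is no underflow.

-6   : -6
dup  : -6 -6
drop : -6
dup  : -6 -6
+    : -12
9    : -12 9
-    : -21
7    : -21 7
over : -21 7 -21
over : -21 7 -21 7
dup  : -21 7 -21 7 7
/    : -21 7 -21 1
over : -21 7 -21 1 -21
over : -21 7 -21 1 -21 1

0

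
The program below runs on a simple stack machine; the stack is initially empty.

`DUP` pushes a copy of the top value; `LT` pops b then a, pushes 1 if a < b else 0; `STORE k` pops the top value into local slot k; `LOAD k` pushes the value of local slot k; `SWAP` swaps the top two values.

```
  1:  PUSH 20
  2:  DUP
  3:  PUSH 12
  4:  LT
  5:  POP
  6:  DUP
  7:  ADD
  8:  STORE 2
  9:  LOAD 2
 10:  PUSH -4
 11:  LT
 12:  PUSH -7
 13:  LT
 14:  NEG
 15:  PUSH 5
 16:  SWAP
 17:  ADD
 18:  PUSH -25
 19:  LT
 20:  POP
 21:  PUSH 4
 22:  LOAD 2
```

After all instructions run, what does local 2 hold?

PUSH 20   [20]
DUP       [20, 20]
PUSH 12   [20, 20, 12]
LT        [20, 0]
POP       [20]
DUP       [20, 20]
ADD       [40]
STORE 2   []
LOAD 2    [40]
PUSH -4   [40, -4]
LT        [0]
PUSH -7   [0, -7]
LT        [0]
NEG       [0]
PUSH 5    [0, 5]
SWAP      [5, 0]
ADD       [5]
PUSH -25  [5, -25]
LT        [0]
POP       []
PUSH 4    [4]
LOAD 2    [4, 40]

40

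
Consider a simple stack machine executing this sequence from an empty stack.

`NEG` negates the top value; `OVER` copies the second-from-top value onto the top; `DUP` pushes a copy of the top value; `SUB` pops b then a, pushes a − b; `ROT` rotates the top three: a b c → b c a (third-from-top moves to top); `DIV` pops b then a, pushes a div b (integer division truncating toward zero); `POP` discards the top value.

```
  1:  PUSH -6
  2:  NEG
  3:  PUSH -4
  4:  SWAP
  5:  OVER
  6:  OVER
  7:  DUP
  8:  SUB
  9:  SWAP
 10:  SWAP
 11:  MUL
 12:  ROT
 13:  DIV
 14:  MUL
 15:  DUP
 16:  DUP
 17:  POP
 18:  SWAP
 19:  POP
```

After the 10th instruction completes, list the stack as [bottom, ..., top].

[-4, 6, -4, 0]

PUSH -6 -> [-6]
NEG     -> [6]
PUSH -4 -> [6, -4]
SWAP    -> [-4, 6]
OVER    -> [-4, 6, -4]
OVER    -> [-4, 6, -4, 6]
DUP     -> [-4, 6, -4, 6, 6]
SUB     -> [-4, 6, -4, 0]
SWAP    -> [-4, 6, 0, -4]
SWAP    -> [-4, 6, -4, 0]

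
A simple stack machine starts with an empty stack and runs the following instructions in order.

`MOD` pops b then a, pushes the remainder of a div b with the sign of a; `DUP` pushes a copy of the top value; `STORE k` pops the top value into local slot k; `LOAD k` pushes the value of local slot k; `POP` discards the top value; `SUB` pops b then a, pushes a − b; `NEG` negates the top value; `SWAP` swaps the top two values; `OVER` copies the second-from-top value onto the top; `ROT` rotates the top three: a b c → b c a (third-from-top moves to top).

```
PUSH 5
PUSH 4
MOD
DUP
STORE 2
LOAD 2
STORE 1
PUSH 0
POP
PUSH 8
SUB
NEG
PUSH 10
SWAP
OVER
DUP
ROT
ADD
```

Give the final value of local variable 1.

PUSH 5   [5]
PUSH 4   [5, 4]
MOD      [1]
DUP      [1, 1]
STORE 2  [1]
LOAD 2   [1, 1]
STORE 1  [1]
PUSH 0   [1, 0]
POP      [1]
PUSH 8   [1, 8]
SUB      [-7]
NEG      [7]
PUSH 10  [7, 10]
SWAP     [10, 7]
OVER     [10, 7, 10]
DUP      [10, 7, 10, 10]
ROT      [10, 10, 10, 7]
ADD      [10, 10, 17]

1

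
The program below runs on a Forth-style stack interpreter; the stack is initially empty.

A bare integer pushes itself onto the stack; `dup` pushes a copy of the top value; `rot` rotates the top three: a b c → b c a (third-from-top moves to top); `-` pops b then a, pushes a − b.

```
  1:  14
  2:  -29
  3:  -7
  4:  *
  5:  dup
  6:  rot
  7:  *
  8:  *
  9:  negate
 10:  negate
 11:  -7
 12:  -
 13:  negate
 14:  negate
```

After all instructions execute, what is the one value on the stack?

576933

14      14
-29     14 -29
-7      14 -29 -7
*       14 203
dup     14 203 203
rot     203 203 14
*       203 2842
*       576926
negate  -576926
negate  576926
-7      576926 -7
-       576933
negate  -576933
negate  576933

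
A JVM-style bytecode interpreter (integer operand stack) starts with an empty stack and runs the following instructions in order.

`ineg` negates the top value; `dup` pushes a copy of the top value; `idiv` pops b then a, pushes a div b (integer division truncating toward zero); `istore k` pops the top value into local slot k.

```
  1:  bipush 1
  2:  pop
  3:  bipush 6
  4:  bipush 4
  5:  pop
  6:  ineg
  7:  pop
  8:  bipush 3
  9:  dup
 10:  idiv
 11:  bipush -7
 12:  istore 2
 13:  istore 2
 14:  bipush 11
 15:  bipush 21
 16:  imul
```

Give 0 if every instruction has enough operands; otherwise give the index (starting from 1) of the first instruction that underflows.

0

bipush 1  → 1
pop       → (empty)
bipush 6  → 6
bipush 4  → 6 4
pop       → 6
ineg      → -6
pop       → (empty)
bipush 3  → 3
dup       → 3 3
idiv      → 1
bipush -7 → 1 -7
istore 2  → 1
istore 2  → (empty)
bipush 11 → 11
bipush 21 → 11 21
imul      → 231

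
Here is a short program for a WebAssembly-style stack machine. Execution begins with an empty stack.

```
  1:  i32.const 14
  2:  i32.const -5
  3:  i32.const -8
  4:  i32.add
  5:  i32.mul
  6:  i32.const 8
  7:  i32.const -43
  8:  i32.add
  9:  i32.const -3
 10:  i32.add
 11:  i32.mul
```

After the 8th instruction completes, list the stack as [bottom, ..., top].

[-182, -35]

i32.const 14  -> [14]
i32.const -5  -> [14, -5]
i32.const -8  -> [14, -5, -8]
i32.add       -> [14, -13]
i32.mul       -> [-182]
i32.const 8   -> [-182, 8]
i32.const -43 -> [-182, 8, -43]
i32.add       -> [-182, -35]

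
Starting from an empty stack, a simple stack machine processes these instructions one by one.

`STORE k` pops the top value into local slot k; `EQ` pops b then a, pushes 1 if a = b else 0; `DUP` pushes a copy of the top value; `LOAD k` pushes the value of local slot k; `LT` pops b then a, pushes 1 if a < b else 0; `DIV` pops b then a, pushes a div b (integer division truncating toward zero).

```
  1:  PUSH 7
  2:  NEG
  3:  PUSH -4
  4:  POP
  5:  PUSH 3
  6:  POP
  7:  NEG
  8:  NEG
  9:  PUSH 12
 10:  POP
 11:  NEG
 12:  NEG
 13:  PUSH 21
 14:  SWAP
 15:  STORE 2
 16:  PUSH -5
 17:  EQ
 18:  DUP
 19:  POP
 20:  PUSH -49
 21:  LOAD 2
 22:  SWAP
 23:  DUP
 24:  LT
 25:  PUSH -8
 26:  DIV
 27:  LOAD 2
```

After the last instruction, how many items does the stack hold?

PUSH 7   -> 7
NEG      -> -7
PUSH -4  -> -7 -4
POP      -> -7
PUSH 3   -> -7 3
POP      -> -7
NEG      -> 7
NEG      -> -7
PUSH 12  -> -7 12
POP      -> -7
NEG      -> 7
NEG      -> -7
PUSH 21  -> -7 21
SWAP     -> 21 -7
STORE 2  -> 21
PUSH -5  -> 21 -5
EQ       -> 0
DUP      -> 0 0
POP      -> 0
PUSH -49 -> 0 -49
LOAD 2   -> 0 -49 -7
SWAP     -> 0 -7 -49
DUP      -> 0 -7 -49 -49
LT       -> 0 -7 0
PUSH -8  -> 0 -7 0 -8
DIV      -> 0 -7 0
LOAD 2   -> 0 -7 0 -7

4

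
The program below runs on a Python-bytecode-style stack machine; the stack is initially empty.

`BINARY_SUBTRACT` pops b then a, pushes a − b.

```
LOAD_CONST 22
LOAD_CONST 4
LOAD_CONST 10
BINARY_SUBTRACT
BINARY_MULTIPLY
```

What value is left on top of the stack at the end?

LOAD_CONST 22    22
LOAD_CONST 4     22 4
LOAD_CONST 10    22 4 10
BINARY_SUBTRACT  22 -6
BINARY_MULTIPLY  -132

-132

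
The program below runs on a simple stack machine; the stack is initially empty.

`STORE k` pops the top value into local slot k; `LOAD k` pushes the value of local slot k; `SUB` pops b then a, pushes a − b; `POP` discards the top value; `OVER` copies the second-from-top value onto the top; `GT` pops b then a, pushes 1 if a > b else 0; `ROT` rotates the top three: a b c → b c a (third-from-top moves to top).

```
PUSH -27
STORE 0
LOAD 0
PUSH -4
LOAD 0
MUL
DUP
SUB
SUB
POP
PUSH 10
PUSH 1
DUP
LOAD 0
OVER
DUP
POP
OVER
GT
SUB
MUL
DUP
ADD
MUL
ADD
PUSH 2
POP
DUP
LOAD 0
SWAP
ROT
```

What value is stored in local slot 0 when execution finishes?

PUSH -27  -27
STORE 0   (empty)
LOAD 0    -27
PUSH -4   -27 -4
LOAD 0    -27 -4 -27
MUL       -27 108
DUP       -27 108 108
SUB       -27 0
SUB       -27
POP       (empty)
PUSH 10   10
PUSH 1    10 1
DUP       10 1 1
LOAD 0    10 1 1 -27
OVER      10 1 1 -27 1
DUP       10 1 1 -27 1 1
POP       10 1 1 -27 1
OVER      10 1 1 -27 1 -27
GT        10 1 1 -27 1
SUB       10 1 1 -28
MUL       10 1 -28
DUP       10 1 -28 -28
ADD       10 1 -56
MUL       10 -56
ADD       -46
PUSH 2    -46 2
POP       -46
DUP       -46 -46
LOAD 0    -46 -46 -27
SWAP      -46 -27 -46
ROT       -27 -46 -46

-27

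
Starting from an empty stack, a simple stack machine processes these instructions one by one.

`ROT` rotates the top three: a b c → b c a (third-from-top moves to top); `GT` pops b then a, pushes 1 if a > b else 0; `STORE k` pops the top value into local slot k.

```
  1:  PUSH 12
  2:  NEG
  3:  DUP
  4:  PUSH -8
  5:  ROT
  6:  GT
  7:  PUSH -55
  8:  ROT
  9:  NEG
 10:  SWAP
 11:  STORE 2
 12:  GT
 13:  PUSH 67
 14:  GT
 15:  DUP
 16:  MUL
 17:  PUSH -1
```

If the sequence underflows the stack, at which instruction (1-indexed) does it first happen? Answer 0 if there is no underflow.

PUSH 12  : 12
NEG      : -12
DUP      : -12 -12
PUSH -8  : -12 -12 -8
ROT      : -12 -8 -12
GT       : -12 1
PUSH -55 : -12 1 -55
ROT      : 1 -55 -12
NEG      : 1 -55 12
SWAP     : 1 12 -55
STORE 2  : 1 12
GT       : 0
PUSH 67  : 0 67
GT       : 0
DUP      : 0 0
MUL      : 0
PUSH -1  : 0 -1

0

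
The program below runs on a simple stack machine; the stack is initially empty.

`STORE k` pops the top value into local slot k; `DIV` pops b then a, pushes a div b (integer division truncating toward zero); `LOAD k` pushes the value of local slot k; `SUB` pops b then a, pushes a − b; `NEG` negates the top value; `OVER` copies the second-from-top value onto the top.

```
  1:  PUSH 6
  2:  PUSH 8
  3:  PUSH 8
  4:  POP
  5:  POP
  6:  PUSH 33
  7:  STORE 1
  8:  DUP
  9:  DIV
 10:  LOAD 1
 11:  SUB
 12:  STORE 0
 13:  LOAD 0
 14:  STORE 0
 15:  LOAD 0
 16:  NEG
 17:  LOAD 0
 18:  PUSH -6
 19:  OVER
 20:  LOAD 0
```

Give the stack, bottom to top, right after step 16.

[32]

PUSH 6  -> 6
PUSH 8  -> 6 8
PUSH 8  -> 6 8 8
POP     -> 6 8
POP     -> 6
PUSH 33 -> 6 33
STORE 1 -> 6
DUP     -> 6 6
DIV     -> 1
LOAD 1  -> 1 33
SUB     -> -32
STORE 0 -> (empty)
LOAD 0  -> -32
STORE 0 -> (empty)
LOAD 0  -> -32
NEG     -> 32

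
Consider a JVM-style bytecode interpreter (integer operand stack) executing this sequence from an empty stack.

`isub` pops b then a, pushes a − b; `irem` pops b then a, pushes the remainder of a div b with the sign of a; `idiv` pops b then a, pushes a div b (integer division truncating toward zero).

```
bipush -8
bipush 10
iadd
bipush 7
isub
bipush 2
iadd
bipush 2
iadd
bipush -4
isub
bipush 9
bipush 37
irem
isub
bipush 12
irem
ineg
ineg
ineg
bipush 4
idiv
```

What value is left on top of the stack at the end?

bipush -8  [-8]
bipush 10  [-8, 10]
iadd       [2]
bipush 7   [2, 7]
isub       [-5]
bipush 2   [-5, 2]
iadd       [-3]
bipush 2   [-3, 2]
iadd       [-1]
bipush -4  [-1, -4]
isub       [3]
bipush 9   [3, 9]
bipush 37  [3, 9, 37]
irem       [3, 9]
isub       [-6]
bipush 12  [-6, 12]
irem       [-6]
ineg       [6]
ineg       [-6]
ineg       [6]
bipush 4   [6, 4]
idiv       [1]

1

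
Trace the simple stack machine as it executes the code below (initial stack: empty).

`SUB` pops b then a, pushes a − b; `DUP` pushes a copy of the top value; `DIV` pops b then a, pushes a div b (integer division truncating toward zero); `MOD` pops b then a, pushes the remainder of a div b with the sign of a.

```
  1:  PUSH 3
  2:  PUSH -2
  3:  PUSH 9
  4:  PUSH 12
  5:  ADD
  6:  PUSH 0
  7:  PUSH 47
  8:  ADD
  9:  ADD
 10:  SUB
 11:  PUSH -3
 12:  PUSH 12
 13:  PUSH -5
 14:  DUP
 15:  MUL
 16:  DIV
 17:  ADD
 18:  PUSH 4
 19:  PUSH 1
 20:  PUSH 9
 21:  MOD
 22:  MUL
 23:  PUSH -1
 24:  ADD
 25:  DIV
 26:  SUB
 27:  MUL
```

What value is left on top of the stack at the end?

-207

PUSH 3  → 3
PUSH -2 → 3 -2
PUSH 9  → 3 -2 9
PUSH 12 → 3 -2 9 12
ADD     → 3 -2 21
PUSH 0  → 3 -2 21 0
PUSH 47 → 3 -2 21 0 47
ADD     → 3 -2 21 47
ADD     → 3 -2 68
SUB     → 3 -70
PUSH -3 → 3 -70 -3
PUSH 12 → 3 -70 -3 12
PUSH -5 → 3 -70 -3 12 -5
DUP     → 3 -70 -3 12 -5 -5
MUL     → 3 -70 -3 12 25
DIV     → 3 -70 -3 0
ADD     → 3 -70 -3
PUSH 4  → 3 -70 -3 4
PUSH 1  → 3 -70 -3 4 1
PUSH 9  → 3 -70 -3 4 1 9
MOD     → 3 -70 -3 4 1
MUL     → 3 -70 -3 4
PUSH -1 → 3 -70 -3 4 -1
ADD     → 3 -70 -3 3
DIV     → 3 -70 -1
SUB     → 3 -69
MUL     → -207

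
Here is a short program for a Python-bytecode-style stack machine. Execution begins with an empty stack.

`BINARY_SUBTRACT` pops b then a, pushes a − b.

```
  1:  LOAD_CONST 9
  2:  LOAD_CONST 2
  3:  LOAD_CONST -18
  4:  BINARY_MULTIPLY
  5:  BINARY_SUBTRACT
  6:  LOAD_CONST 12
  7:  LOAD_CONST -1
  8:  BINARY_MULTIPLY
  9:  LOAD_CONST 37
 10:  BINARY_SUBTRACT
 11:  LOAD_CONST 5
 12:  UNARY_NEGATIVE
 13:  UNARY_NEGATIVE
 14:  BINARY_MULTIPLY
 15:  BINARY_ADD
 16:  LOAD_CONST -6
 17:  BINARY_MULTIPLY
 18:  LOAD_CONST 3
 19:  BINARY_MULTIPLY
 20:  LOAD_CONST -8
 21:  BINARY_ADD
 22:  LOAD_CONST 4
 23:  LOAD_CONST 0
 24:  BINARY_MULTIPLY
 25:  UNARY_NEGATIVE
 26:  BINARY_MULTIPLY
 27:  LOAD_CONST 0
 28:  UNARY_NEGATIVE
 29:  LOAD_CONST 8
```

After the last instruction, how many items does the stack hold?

LOAD_CONST 9    → 9
LOAD_CONST 2    → 9 2
LOAD_CONST -18  → 9 2 -18
BINARY_MULTIPLY → 9 -36
BINARY_SUBTRACT → 45
LOAD_CONST 12   → 45 12
LOAD_CONST -1   → 45 12 -1
BINARY_MULTIPLY → 45 -12
LOAD_CONST 37   → 45 -12 37
BINARY_SUBTRACT → 45 -49
LOAD_CONST 5    → 45 -49 5
UNARY_NEGATIVE  → 45 -49 -5
UNARY_NEGATIVE  → 45 -49 5
BINARY_MULTIPLY → 45 -245
BINARY_ADD      → -200
LOAD_CONST -6   → -200 -6
BINARY_MULTIPLY → 1200
LOAD_CONST 3    → 1200 3
BINARY_MULTIPLY → 3600
LOAD_CONST -8   → 3600 -8
BINARY_ADD      → 3592
LOAD_CONST 4    → 3592 4
LOAD_CONST 0    → 3592 4 0
BINARY_MULTIPLY → 3592 0
UNARY_NEGATIVE  → 3592 0
BINARY_MULTIPLY → 0
LOAD_CONST 0    → 0 0
UNARY_NEGATIVE  → 0 0
LOAD_CONST 8    → 0 0 8

3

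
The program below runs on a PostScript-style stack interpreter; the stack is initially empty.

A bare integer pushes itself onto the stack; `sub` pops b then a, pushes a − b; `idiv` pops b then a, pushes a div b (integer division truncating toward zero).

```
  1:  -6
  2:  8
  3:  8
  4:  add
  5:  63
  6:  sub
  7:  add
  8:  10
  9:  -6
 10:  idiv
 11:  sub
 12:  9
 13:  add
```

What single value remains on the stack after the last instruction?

-6   : [-6]
8    : [-6, 8]
8    : [-6, 8, 8]
add  : [-6, 16]
63   : [-6, 16, 63]
sub  : [-6, -47]
add  : [-53]
10   : [-53, 10]
-6   : [-53, 10, -6]
idiv : [-53, -1]
sub  : [-52]
9    : [-52, 9]
add  : [-43]

-43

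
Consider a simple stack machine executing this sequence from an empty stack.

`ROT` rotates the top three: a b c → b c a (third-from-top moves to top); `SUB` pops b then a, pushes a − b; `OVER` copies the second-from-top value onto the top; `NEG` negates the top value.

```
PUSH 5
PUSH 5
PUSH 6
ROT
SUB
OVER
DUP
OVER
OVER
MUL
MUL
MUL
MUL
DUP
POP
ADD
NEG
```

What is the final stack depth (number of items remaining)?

1

PUSH 5 : 5
PUSH 5 : 5 5
PUSH 6 : 5 5 6
ROT    : 5 6 5
SUB    : 5 1
OVER   : 5 1 5
DUP    : 5 1 5 5
OVER   : 5 1 5 5 5
OVER   : 5 1 5 5 5 5
MUL    : 5 1 5 5 25
MUL    : 5 1 5 125
MUL    : 5 1 625
MUL    : 5 625
DUP    : 5 625 625
POP    : 5 625
ADD    : 630
NEG    : -630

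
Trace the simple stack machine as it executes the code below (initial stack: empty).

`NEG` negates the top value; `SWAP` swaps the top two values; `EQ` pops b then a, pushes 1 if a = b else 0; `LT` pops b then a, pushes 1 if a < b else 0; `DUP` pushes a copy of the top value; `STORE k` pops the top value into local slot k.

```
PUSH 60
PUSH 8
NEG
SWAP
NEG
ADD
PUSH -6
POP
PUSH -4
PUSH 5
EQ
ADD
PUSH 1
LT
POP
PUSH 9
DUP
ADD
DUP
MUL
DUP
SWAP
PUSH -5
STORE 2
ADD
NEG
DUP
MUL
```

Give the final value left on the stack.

PUSH 60 : [60]
PUSH 8  : [60, 8]
NEG     : [60, -8]
SWAP    : [-8, 60]
NEG     : [-8, -60]
ADD     : [-68]
PUSH -6 : [-68, -6]
POP     : [-68]
PUSH -4 : [-68, -4]
PUSH 5  : [-68, -4, 5]
EQ      : [-68, 0]
ADD     : [-68]
PUSH 1  : [-68, 1]
LT      : [1]
POP     : []
PUSH 9  : [9]
DUP     : [9, 9]
ADD     : [18]
DUP     : [18, 18]
MUL     : [324]
DUP     : [324, 324]
SWAP    : [324, 324]
PUSH -5 : [324, 324, -5]
STORE 2 : [324, 324]
ADD     : [648]
NEG     : [-648]
DUP     : [-648, -648]
MUL     : [419904]

419904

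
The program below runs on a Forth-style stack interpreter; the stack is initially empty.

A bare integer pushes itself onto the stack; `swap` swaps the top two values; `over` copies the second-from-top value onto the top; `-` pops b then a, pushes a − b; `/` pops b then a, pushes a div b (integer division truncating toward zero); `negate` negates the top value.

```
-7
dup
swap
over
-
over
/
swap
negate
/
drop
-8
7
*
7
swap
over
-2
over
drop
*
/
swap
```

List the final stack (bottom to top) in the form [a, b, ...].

[4, 7]

-7      -7
dup     -7 -7
swap    -7 -7
over    -7 -7 -7
-       -7 0
over    -7 0 -7
/       -7 0
swap    0 -7
negate  0 7
/       0
drop    (empty)
-8      -8
7       -8 7
*       -56
7       -56 7
swap    7 -56
over    7 -56 7
-2      7 -56 7 -2
over    7 -56 7 -2 7
drop    7 -56 7 -2
*       7 -56 -14
/       7 4
swap    4 7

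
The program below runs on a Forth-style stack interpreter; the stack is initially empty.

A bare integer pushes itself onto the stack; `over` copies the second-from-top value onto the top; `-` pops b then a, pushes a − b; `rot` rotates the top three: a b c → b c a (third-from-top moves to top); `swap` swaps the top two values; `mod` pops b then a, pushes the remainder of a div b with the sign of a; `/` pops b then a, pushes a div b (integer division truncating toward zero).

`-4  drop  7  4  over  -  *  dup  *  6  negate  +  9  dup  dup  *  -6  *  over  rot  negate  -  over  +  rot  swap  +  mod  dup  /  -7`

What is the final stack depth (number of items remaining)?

2

-4     : -4
drop   : (empty)
7      : 7
4      : 7 4
over   : 7 4 7
-      : 7 -3
*      : -21
dup    : -21 -21
*      : 441
6      : 441 6
negate : 441 -6
+      : 435
9      : 435 9
dup    : 435 9 9
dup    : 435 9 9 9
*      : 435 9 81
-6     : 435 9 81 -6
*      : 435 9 -486
over   : 435 9 -486 9
rot    : 435 -486 9 9
negate : 435 -486 9 -9
-      : 435 -486 18
over   : 435 -486 18 -486
+      : 435 -486 -468
rot    : -486 -468 435
swap   : -486 435 -468
+      : -486 -33
mod    : -24
dup    : -24 -24
/      : 1
-7     : 1 -7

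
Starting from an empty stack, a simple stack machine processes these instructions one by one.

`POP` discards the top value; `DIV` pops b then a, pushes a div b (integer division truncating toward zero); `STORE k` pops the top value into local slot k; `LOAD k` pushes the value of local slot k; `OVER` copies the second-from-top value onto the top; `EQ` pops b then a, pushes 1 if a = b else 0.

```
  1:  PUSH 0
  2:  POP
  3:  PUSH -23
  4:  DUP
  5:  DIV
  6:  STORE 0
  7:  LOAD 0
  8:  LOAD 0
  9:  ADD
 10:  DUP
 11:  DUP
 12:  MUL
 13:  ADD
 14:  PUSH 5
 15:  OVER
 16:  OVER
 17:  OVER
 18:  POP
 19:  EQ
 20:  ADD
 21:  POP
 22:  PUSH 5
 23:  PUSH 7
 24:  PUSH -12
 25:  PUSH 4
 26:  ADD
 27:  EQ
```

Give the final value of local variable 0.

PUSH 0    0
POP       (empty)
PUSH -23  -23
DUP       -23 -23
DIV       1
STORE 0   (empty)
LOAD 0    1
LOAD 0    1 1
ADD       2
DUP       2 2
DUP       2 2 2
MUL       2 4
ADD       6
PUSH 5    6 5
OVER      6 5 6
OVER      6 5 6 5
OVER      6 5 6 5 6
POP       6 5 6 5
EQ        6 5 0
ADD       6 5
POP       6
PUSH 5    6 5
PUSH 7    6 5 7
PUSH -12  6 5 7 -12
PUSH 4    6 5 7 -12 4
ADD       6 5 7 -8
EQ        6 5 0

1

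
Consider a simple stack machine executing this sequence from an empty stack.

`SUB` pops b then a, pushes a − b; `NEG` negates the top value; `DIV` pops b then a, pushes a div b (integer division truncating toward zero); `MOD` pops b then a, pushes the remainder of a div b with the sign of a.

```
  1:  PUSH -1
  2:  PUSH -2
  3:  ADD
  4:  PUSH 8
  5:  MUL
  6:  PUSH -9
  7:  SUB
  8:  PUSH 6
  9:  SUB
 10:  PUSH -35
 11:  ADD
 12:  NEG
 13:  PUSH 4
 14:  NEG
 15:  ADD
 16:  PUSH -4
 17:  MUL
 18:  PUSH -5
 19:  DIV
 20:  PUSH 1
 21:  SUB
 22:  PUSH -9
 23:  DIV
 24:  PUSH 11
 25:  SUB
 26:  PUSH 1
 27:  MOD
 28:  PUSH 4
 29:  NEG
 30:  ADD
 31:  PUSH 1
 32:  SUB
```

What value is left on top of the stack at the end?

PUSH -1   -1
PUSH -2   -1 -2
ADD       -3
PUSH 8    -3 8
MUL       -24
PUSH -9   -24 -9
SUB       -15
PUSH 6    -15 6
SUB       -21
PUSH -35  -21 -35
ADD       -56
NEG       56
PUSH 4    56 4
NEG       56 -4
ADD       52
PUSH -4   52 -4
MUL       -208
PUSH -5   -208 -5
DIV       41
PUSH 1    41 1
SUB       40
PUSH -9   40 -9
DIV       -4
PUSH 11   -4 11
SUB       -15
PUSH 1    -15 1
MOD       0
PUSH 4    0 4
NEG       0 -4
ADD       -4
PUSH 1    -4 1
SUB       -5

-5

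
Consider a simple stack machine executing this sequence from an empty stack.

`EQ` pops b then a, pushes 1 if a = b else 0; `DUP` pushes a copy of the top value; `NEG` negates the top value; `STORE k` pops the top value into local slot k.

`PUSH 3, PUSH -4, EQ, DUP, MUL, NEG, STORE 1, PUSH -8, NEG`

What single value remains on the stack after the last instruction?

8

PUSH 3  → [3]
PUSH -4 → [3, -4]
EQ      → [0]
DUP     → [0, 0]
MUL     → [0]
NEG     → [0]
STORE 1 → []
PUSH -8 → [-8]
NEG     → [8]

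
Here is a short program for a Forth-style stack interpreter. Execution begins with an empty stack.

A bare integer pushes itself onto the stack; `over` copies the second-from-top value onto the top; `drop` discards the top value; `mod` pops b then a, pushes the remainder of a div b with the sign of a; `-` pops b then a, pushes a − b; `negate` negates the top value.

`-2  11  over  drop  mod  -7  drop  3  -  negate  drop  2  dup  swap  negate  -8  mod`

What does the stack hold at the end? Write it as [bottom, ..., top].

-2     → [-2]
11     → [-2, 11]
over   → [-2, 11, -2]
drop   → [-2, 11]
mod    → [-2]
-7     → [-2, -7]
drop   → [-2]
3      → [-2, 3]
-      → [-5]
negate → [5]
drop   → []
2      → [2]
dup    → [2, 2]
swap   → [2, 2]
negate → [2, -2]
-8     → [2, -2, -8]
mod    → [2, -2]

[2, -2]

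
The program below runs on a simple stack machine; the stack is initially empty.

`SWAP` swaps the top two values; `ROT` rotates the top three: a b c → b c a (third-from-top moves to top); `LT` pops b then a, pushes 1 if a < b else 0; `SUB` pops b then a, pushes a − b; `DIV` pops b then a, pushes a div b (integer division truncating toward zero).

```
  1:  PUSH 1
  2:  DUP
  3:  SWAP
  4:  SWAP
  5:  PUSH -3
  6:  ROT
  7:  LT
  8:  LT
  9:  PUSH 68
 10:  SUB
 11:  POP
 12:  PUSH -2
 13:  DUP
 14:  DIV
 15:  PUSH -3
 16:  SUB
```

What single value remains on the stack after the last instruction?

4

PUSH 1  -> 1
DUP     -> 1 1
SWAP    -> 1 1
SWAP    -> 1 1
PUSH -3 -> 1 1 -3
ROT     -> 1 -3 1
LT      -> 1 1
LT      -> 0
PUSH 68 -> 0 68
SUB     -> -68
POP     -> (empty)
PUSH -2 -> -2
DUP     -> -2 -2
DIV     -> 1
PUSH -3 -> 1 -3
SUB     -> 4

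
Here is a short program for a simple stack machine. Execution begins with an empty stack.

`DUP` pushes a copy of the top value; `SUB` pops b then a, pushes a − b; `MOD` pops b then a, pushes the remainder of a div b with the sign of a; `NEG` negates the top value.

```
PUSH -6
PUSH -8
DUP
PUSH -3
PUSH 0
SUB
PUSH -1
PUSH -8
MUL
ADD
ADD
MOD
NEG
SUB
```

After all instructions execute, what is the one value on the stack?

PUSH -6 → -6
PUSH -8 → -6 -8
DUP     → -6 -8 -8
PUSH -3 → -6 -8 -8 -3
PUSH 0  → -6 -8 -8 -3 0
SUB     → -6 -8 -8 -3
PUSH -1 → -6 -8 -8 -3 -1
PUSH -8 → -6 -8 -8 -3 -1 -8
MUL     → -6 -8 -8 -3 8
ADD     → -6 -8 -8 5
ADD     → -6 -8 -3
MOD     → -6 -2
NEG     → -6 2
SUB     → -8

-8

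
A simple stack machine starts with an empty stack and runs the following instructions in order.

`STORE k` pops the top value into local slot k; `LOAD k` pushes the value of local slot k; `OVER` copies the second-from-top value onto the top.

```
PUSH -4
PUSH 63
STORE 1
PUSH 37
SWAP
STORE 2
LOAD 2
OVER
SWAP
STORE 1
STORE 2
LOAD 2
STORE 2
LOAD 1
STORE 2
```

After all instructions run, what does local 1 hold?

-4

PUSH -4 -> [-4]
PUSH 63 -> [-4, 63]
STORE 1 -> [-4]
PUSH 37 -> [-4, 37]
SWAP    -> [37, -4]
STORE 2 -> [37]
LOAD 2  -> [37, -4]
OVER    -> [37, -4, 37]
SWAP    -> [37, 37, -4]
STORE 1 -> [37, 37]
STORE 2 -> [37]
LOAD 2  -> [37, 37]
STORE 2 -> [37]
LOAD 1  -> [37, -4]
STORE 2 -> [37]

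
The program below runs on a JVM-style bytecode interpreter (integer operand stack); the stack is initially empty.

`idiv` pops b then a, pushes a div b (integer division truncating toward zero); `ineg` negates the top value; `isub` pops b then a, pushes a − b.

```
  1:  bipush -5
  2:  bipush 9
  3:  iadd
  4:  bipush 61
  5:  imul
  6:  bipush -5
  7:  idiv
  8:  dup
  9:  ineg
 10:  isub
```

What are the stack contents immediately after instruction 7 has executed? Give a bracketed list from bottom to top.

bipush -5 → [-5]
bipush 9  → [-5, 9]
iadd      → [4]
bipush 61 → [4, 61]
imul      → [244]
bipush -5 → [244, -5]
idiv      → [-48]

[-48]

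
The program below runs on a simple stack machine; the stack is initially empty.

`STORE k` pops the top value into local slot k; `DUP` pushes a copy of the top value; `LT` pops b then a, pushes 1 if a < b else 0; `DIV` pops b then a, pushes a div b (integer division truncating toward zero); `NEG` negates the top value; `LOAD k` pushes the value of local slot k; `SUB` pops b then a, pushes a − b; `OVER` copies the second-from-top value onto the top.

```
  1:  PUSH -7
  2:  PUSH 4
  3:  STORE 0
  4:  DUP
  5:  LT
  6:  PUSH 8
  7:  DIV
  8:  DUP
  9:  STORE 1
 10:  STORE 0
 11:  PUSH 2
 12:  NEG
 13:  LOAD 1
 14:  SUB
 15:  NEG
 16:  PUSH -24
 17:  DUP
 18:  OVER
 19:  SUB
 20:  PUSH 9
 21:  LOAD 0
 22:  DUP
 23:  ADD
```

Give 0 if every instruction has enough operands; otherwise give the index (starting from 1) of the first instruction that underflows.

PUSH -7   -7
PUSH 4    -7 4
STORE 0   -7
DUP       -7 -7
LT        0
PUSH 8    0 8
DIV       0
DUP       0 0
STORE 1   0
STORE 0   (empty)
PUSH 2    2
NEG       -2
LOAD 1    -2 0
SUB       -2
NEG       2
PUSH -24  2 -24
DUP       2 -24 -24
OVER      2 -24 -24 -24
SUB       2 -24 0
PUSH 9    2 -24 0 9
LOAD 0    2 -24 0 9 0
DUP       2 -24 0 9 0 0
ADD       2 -24 0 9 0

0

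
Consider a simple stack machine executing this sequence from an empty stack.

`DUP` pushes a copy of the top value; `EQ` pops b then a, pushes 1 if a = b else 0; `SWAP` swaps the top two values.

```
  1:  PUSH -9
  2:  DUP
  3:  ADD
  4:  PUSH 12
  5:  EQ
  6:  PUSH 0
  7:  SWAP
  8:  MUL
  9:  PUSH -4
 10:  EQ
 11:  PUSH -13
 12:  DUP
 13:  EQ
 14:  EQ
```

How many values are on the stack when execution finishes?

1

PUSH -9  -> [-9]
DUP      -> [-9, -9]
ADD      -> [-18]
PUSH 12  -> [-18, 12]
EQ       -> [0]
PUSH 0   -> [0, 0]
SWAP     -> [0, 0]
MUL      -> [0]
PUSH -4  -> [0, -4]
EQ       -> [0]
PUSH -13 -> [0, -13]
DUP      -> [0, -13, -13]
EQ       -> [0, 1]
EQ       -> [0]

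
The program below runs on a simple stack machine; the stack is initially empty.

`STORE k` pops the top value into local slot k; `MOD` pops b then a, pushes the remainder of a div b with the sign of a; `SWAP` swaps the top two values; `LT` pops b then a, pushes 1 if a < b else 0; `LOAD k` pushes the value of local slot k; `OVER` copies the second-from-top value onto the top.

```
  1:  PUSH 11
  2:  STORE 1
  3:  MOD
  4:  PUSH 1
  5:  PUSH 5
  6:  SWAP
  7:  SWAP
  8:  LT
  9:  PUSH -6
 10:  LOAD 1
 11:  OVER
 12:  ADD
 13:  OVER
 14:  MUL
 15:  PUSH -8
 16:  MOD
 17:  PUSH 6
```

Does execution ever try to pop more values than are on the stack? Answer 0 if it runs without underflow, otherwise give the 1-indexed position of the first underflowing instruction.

3

PUSH 11 → 11
STORE 1 → (empty)
MOD  — needs 2 operands, stack has 0 → underflow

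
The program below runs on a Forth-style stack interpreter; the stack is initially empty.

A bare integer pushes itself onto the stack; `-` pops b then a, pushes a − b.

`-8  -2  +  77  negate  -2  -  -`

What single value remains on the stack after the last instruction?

65

-8     -> [-8]
-2     -> [-8, -2]
+      -> [-10]
77     -> [-10, 77]
negate -> [-10, -77]
-2     -> [-10, -77, -2]
-      -> [-10, -75]
-      -> [65]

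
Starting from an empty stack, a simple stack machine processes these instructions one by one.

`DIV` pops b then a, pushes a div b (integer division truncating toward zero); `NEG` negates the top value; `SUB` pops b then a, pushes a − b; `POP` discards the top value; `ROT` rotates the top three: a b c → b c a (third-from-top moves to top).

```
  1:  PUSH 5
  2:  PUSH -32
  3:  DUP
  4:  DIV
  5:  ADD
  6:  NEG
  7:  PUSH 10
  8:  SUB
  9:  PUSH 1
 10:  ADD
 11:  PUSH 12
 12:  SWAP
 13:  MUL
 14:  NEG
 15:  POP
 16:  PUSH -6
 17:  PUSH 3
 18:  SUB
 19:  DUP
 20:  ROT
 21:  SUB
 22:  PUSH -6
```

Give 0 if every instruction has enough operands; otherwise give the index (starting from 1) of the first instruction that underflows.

PUSH 5   → [5]
PUSH -32 → [5, -32]
DUP      → [5, -32, -32]
DIV      → [5, 1]
ADD      → [6]
NEG      → [-6]
PUSH 10  → [-6, 10]
SUB      → [-16]
PUSH 1   → [-16, 1]
ADD      → [-15]
PUSH 12  → [-15, 12]
SWAP     → [12, -15]
MUL      → [-180]
NEG      → [180]
POP      → []
PUSH -6  → [-6]
PUSH 3   → [-6, 3]
SUB      → [-9]
DUP      → [-9, -9]
ROT  — needs 3 operands, stack has 2 → underflow

20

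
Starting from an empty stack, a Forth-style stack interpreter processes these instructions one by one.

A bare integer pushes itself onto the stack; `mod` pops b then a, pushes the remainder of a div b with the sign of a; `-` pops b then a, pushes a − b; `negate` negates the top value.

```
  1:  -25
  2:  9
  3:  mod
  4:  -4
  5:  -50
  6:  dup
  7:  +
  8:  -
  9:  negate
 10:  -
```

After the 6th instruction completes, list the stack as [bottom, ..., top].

-25 → -25
9   → -25 9
mod → -7
-4  → -7 -4
-50 → -7 -4 -50
dup → -7 -4 -50 -50

[-7, -4, -50, -50]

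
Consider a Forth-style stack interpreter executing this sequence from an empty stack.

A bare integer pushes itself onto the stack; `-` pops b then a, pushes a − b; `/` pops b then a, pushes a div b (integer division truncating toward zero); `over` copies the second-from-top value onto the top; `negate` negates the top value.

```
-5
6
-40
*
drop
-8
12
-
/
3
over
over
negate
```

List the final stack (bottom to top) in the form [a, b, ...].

-5      -5
6       -5 6
-40     -5 6 -40
*       -5 -240
drop    -5
-8      -5 -8
12      -5 -8 12
-       -5 -20
/       0
3       0 3
over    0 3 0
over    0 3 0 3
negate  0 3 0 -3

[0, 3, 0, -3]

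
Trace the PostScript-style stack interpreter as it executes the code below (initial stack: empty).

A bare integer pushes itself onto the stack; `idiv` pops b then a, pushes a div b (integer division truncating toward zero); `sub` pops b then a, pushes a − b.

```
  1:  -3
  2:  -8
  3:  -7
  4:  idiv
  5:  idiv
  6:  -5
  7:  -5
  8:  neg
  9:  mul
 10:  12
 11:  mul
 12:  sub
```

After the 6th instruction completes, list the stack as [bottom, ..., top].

-3    [-3]
-8    [-3, -8]
-7    [-3, -8, -7]
idiv  [-3, 1]
idiv  [-3]
-5    [-3, -5]

[-3, -5]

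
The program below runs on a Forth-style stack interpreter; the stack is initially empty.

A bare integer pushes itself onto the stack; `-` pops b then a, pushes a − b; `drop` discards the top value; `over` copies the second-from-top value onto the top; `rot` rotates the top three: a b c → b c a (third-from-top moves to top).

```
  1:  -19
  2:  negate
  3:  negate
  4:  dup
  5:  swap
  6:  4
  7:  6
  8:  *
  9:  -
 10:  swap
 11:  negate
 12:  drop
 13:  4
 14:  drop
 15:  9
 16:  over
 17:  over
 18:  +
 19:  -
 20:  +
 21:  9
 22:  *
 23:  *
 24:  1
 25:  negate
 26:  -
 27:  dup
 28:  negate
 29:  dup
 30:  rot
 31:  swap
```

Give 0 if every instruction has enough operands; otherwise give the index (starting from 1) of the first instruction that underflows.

-19     -19
negate  19
negate  -19
dup     -19 -19
swap    -19 -19
4       -19 -19 4
6       -19 -19 4 6
*       -19 -19 24
-       -19 -43
swap    -43 -19
negate  -43 19
drop    -43
4       -43 4
drop    -43
9       -43 9
over    -43 9 -43
over    -43 9 -43 9
+       -43 9 -34
-       -43 43
+       0
9       0 9
*       0
*  — needs 2 operands, stack has 1 → underflow

23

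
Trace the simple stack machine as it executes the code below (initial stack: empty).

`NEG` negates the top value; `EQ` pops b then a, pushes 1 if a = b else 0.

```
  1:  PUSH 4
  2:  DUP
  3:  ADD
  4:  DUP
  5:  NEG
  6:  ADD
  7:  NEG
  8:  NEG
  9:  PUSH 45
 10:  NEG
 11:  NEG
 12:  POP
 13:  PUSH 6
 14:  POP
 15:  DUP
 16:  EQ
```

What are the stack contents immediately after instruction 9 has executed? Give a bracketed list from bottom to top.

PUSH 4  -> [4]
DUP     -> [4, 4]
ADD     -> [8]
DUP     -> [8, 8]
NEG     -> [8, -8]
ADD     -> [0]
NEG     -> [0]
NEG     -> [0]
PUSH 45 -> [0, 45]

[0, 45]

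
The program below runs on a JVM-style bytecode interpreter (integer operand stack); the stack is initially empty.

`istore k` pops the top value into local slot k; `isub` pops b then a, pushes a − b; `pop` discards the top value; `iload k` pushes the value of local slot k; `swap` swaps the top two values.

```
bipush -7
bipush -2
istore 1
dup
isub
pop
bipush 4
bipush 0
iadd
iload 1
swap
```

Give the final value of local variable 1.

bipush -7 → [-7]
bipush -2 → [-7, -2]
istore 1  → [-7]
dup       → [-7, -7]
isub      → [0]
pop       → []
bipush 4  → [4]
bipush 0  → [4, 0]
iadd      → [4]
iload 1   → [4, -2]
swap      → [-2, 4]

-2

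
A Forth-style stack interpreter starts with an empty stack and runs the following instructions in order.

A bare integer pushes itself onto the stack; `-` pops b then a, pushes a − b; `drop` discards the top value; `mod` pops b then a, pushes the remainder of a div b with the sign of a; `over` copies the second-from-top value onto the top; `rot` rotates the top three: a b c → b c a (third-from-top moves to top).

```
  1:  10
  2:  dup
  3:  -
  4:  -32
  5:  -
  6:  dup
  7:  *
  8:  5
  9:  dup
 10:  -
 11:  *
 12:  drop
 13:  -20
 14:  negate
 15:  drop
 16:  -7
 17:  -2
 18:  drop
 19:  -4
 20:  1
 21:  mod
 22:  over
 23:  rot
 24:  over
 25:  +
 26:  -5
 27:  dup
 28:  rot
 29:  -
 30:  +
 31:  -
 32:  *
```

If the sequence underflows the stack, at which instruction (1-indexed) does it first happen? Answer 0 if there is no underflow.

0

10     : [10]
dup    : [10, 10]
-      : [0]
-32    : [0, -32]
-      : [32]
dup    : [32, 32]
*      : [1024]
5      : [1024, 5]
dup    : [1024, 5, 5]
-      : [1024, 0]
*      : [0]
drop   : []
-20    : [-20]
negate : [20]
drop   : []
-7     : [-7]
-2     : [-7, -2]
drop   : [-7]
-4     : [-7, -4]
1      : [-7, -4, 1]
mod    : [-7, 0]
over   : [-7, 0, -7]
rot    : [0, -7, -7]
over   : [0, -7, -7, -7]
+      : [0, -7, -14]
-5     : [0, -7, -14, -5]
dup    : [0, -7, -14, -5, -5]
rot    : [0, -7, -5, -5, -14]
-      : [0, -7, -5, 9]
+      : [0, -7, 4]
-      : [0, -11]
*      : [0]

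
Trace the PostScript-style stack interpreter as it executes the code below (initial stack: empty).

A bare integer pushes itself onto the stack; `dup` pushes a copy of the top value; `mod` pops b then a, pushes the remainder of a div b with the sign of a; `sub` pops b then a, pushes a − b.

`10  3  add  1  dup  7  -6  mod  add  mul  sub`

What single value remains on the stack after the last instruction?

10  -> 10
3   -> 10 3
add -> 13
1   -> 13 1
dup -> 13 1 1
7   -> 13 1 1 7
-6  -> 13 1 1 7 -6
mod -> 13 1 1 1
add -> 13 1 2
mul -> 13 2
sub -> 11

11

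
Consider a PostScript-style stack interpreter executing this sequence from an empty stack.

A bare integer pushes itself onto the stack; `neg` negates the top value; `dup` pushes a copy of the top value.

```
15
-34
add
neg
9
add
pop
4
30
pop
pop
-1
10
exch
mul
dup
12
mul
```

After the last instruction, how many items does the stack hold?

2

15    [15]
-34   [15, -34]
add   [-19]
neg   [19]
9     [19, 9]
add   [28]
pop   []
4     [4]
30    [4, 30]
pop   [4]
pop   []
-1    [-1]
10    [-1, 10]
exch  [10, -1]
mul   [-10]
dup   [-10, -10]
12    [-10, -10, 12]
mul   [-10, -120]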